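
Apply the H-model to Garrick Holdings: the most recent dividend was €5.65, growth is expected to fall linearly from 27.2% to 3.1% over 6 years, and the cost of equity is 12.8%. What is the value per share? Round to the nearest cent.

€102.17

H-model: P₀ = D₀[(1+g_L) + H(g_S−g_L)]/(r−g_L), with H = 6/2 = 3.
P₀ = 5.65 × [(1+0.031) + 3×(0.272−0.031)] / (0.128−0.031)
   = 5.65 × 1.7540 / 0.097 = 102.1660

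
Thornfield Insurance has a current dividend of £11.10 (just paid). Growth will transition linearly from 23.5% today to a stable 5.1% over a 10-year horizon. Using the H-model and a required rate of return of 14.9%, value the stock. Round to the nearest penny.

£223.25

H-model: P₀ = D₀[(1+g_L) + H(g_S−g_L)]/(r−g_L), with H = 10/2 = 5.
P₀ = 11.10 × [(1+0.051) + 5×(0.235−0.051)] / (0.149−0.051)
   = 11.10 × 1.9710 / 0.098 = 223.2459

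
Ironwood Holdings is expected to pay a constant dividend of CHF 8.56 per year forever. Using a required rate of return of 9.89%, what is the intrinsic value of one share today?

CHF 86.55

Zero-growth DDM (perpetuity): P₀ = D/r = 8.56 / 0.0989 = 86.5521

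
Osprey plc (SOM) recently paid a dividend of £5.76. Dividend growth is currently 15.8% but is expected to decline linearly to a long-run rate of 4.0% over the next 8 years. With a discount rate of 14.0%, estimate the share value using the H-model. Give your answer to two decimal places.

£87.09

H-model: P₀ = D₀[(1+g_L) + H(g_S−g_L)]/(r−g_L), with H = 8/2 = 4.
P₀ = 5.76 × [(1+0.04) + 4×(0.158−0.04)] / (0.14−0.04)
   = 5.76 × 1.5120 / 0.1 = 87.0912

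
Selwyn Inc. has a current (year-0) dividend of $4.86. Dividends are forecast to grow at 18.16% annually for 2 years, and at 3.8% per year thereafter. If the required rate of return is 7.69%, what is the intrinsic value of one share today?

$167.31

Two-stage DDM. Project D₁…D_2 at 0.1816, terminal growth 0.038, discount at r = 0.0769.
D_1 = 5.7426
D_2 = 6.7854
Terminal value at t=2: TV = D_3/(r−g) = 7.0433/(0.0769−0.038) = 181.0610
P₀ = 5.7426/(1+0.0769)^1 + 6.7854/(1+0.0769)^2 + 181.0610/(1+0.0769)^2 = 167.3091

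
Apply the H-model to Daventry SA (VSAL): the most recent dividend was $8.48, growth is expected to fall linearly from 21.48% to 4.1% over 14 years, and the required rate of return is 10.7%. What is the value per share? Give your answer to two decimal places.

$290.07

H-model: P₀ = D₀[(1+g_L) + H(g_S−g_L)]/(r−g_L), with H = 14/2 = 7.
P₀ = 8.48 × [(1+0.041) + 7×(0.2148−0.041)] / (0.107−0.041)
   = 8.48 × 2.2576 / 0.066 = 290.0674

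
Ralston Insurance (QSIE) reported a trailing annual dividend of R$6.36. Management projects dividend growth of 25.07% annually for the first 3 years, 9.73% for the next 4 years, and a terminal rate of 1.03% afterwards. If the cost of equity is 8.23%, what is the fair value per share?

Three-stage DDM. Project D₁…D_7; terminal Gordon value at t=7 with g = 0.0103; discount at r = 0.0823.
D_1 = 7.9545
D_2 = 9.9486
D_3 = 12.4428
D_4 = 13.6534
D_5 = 14.9819
D_6 = 16.4397
D_7 = 18.0392
TV_7 = 18.2250/(0.0823−0.0103) = 253.1255
P₀ = Σ Dₜ/(1+r)ᵗ + TV_7/(1+r)^7 = 211.8082

R$211.81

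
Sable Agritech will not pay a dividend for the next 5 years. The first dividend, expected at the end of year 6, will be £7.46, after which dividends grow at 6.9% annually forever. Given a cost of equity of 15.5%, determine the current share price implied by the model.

£42.20

Deferred-dividend DDM. At t=5 the remaining stream is a growing perpetuity with first payment D_6 = 7.46.
V_5 = D_6/(r−g) = 7.46/(0.155−0.069) = 86.7442
P₀ = V_5/(1+r)^5 = 86.7442/(1+0.155)^5 = 42.2017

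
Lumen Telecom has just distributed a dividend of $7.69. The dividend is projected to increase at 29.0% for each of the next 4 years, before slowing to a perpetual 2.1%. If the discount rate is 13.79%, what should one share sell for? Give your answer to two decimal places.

Two-stage DDM. Project D₁…D_4 at 0.29, terminal growth 0.021, discount at r = 0.1379.
D_1 = 9.9201
D_2 = 12.7969
D_3 = 16.5080
D_4 = 21.2954
Terminal value at t=4: TV = D_5/(r−g) = 21.7426/(0.1379−0.021) = 185.9929
P₀ = 9.9201/(1+0.1379)^1 + 12.7969/(1+0.1379)^2 + 16.5080/(1+0.1379)^3 + 21.2954/(1+0.1379)^4 + 185.9929/(1+0.1379)^4 = 153.4452

$153.45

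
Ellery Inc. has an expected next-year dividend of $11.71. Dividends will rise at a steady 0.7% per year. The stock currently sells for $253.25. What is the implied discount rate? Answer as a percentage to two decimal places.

Rearranging the constant-growth DDM: r = D₁/P₀ + g.
r = 11.7100 / 253.25 + 0.007 = 0.04624 + 0.007 = 0.05324

5.32%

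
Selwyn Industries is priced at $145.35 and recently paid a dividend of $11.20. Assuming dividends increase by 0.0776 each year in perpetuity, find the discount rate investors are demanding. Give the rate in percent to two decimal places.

Rearranging the constant-growth DDM: r = D₁/P₀ + g.
D₁ = 11.20 × (1 + 0.0776) = 12.0691.
r = 12.0691 / 145.35 + 0.0776 = 0.08303 + 0.0776 = 0.16063

16.06%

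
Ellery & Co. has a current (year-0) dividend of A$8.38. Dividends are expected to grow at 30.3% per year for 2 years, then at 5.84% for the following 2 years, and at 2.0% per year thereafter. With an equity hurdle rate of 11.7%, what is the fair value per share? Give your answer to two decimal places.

Three-stage DDM. Project D₁…D_4; terminal Gordon value at t=4 with g = 0.02; discount at r = 0.117.
D_1 = 10.9191
D_2 = 14.2276
D_3 = 15.0585
D_4 = 15.9380
TV_4 = 16.2567/(0.117−0.02) = 167.5950
P₀ = Σ Dₜ/(1+r)ᵗ + TV_4/(1+r)^4 = 149.8802

A$149.88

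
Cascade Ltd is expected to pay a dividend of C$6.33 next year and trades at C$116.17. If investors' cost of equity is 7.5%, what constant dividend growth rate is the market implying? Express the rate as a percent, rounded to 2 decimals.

From P₀ = D₁/(r − g), the implied growth is g = r − D₁/P₀.
g = 0.075 − 6.33/116.17 = 0.075 − 0.05449 = 0.02051

2.05%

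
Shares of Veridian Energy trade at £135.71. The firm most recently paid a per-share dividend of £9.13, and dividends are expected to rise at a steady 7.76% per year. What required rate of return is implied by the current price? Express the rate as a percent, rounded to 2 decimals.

Rearranging the constant-growth DDM: r = D₁/P₀ + g.
D₁ = 9.13 × (1 + 0.0776) = 9.8385.
r = 9.8385 / 135.71 + 0.0776 = 0.07250 + 0.0776 = 0.15010

15.01%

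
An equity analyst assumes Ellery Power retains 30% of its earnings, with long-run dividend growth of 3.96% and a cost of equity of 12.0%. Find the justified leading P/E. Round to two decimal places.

8.71

Payout ratio b = 1 − 0.30 = 0.70.
Justified leading P/E = b/(r−g) = 0.70/(0.12−0.0396) = 8.7065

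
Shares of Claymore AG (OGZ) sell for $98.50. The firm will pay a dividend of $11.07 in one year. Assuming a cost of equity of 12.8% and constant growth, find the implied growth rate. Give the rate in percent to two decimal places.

From P₀ = D₁/(r − g), the implied growth is g = r − D₁/P₀.
g = 0.128 − 11.07/98.50 = 0.128 − 0.11239 = 0.01561

1.56%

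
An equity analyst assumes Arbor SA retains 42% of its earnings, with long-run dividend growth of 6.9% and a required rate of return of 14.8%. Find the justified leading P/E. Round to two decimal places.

Payout ratio b = 1 − 0.42 = 0.58.
Justified leading P/E = b/(r−g) = 0.58/(0.148−0.069) = 7.3418

7.34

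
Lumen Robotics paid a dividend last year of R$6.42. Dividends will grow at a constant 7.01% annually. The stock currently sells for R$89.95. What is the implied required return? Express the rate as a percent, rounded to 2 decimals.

Rearranging the constant-growth DDM: r = D₁/P₀ + g.
D₁ = 6.42 × (1 + 0.0701) = 6.8700.
r = 6.8700 / 89.95 + 0.0701 = 0.07638 + 0.0701 = 0.14648

14.65%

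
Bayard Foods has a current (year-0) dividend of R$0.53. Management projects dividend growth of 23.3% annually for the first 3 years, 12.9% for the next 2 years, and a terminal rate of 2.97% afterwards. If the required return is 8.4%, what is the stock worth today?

R$19.77

Three-stage DDM. Project D₁…D_5; terminal Gordon value at t=5 with g = 0.0297; discount at r = 0.084.
D_1 = 0.6535
D_2 = 0.8058
D_3 = 0.9935
D_4 = 1.1217
D_5 = 1.2663
TV_5 = 1.3040/(0.084−0.0297) = 24.0140
P₀ = Σ Dₜ/(1+r)ᵗ + TV_5/(1+r)^5 = 19.7711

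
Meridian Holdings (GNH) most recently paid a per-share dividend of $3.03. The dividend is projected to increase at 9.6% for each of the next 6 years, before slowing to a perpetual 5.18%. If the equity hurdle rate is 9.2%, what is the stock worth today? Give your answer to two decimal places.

Two-stage DDM. Project D₁…D_6 at 0.096, terminal growth 0.0518, discount at r = 0.092.
D_1 = 3.3209
D_2 = 3.6397
D_3 = 3.9891
D_4 = 4.3720
D_5 = 4.7918
D_6 = 5.2518
Terminal value at t=6: TV = D_7/(r−g) = 5.5238/(0.092−0.0518) = 137.4083
P₀ = 3.3209/(1+0.092)^1 + 3.6397/(1+0.092)^2 + 3.9891/(1+0.092)^3 + 4.3720/(1+0.092)^4 + 4.7918/(1+0.092)^5 + 5.2518/(1+0.092)^6 + 137.4083/(1+0.092)^6 = 99.4504

$99.45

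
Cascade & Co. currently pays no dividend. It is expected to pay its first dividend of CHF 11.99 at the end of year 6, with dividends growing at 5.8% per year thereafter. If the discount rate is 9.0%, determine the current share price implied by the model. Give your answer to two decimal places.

CHF 243.52

Deferred-dividend DDM. At t=5 the remaining stream is a growing perpetuity with first payment D_6 = 11.99.
V_5 = D_6/(r−g) = 11.99/(0.09−0.058) = 374.6875
P₀ = V_5/(1+r)^5 = 374.6875/(1+0.09)^5 = 243.5212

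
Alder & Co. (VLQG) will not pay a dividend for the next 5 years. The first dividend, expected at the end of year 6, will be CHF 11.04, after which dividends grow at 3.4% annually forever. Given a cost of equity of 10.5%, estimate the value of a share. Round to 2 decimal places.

Deferred-dividend DDM. At t=5 the remaining stream is a growing perpetuity with first payment D_6 = 11.04.
V_5 = D_6/(r−g) = 11.04/(0.105−0.034) = 155.4930
P₀ = V_5/(1+r)^5 = 155.4930/(1+0.105)^5 = 94.3842

CHF 94.38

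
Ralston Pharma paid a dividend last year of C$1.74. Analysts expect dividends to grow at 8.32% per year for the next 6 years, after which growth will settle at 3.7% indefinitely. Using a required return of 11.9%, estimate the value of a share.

Two-stage DDM. Project D₁…D_6 at 0.0832, terminal growth 0.037, discount at r = 0.119.
D_1 = 1.8848
D_2 = 2.0416
D_3 = 2.2114
D_4 = 2.3954
D_5 = 2.5947
D_6 = 2.8106
Terminal value at t=6: TV = D_7/(r−g) = 2.9146/(0.119−0.037) = 35.5440
P₀ = 1.8848/(1+0.119)^1 + 2.0416/(1+0.119)^2 + 2.2114/(1+0.119)^3 + 2.3954/(1+0.119)^4 + 2.5947/(1+0.119)^5 + 2.8106/(1+0.119)^6 + 35.5440/(1+0.119)^6 = 27.4358

C$27.44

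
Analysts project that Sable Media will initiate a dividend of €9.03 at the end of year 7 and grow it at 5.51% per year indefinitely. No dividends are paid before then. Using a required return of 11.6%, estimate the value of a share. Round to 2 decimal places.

€76.75

Deferred-dividend DDM. At t=6 the remaining stream is a growing perpetuity with first payment D_7 = 9.03.
V_6 = D_7/(r−g) = 9.03/(0.116−0.0551) = 148.2759
P₀ = V_6/(1+r)^6 = 148.2759/(1+0.116)^6 = 76.7512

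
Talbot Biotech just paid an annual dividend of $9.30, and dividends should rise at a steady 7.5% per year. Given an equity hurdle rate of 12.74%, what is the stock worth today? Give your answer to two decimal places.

$190.79

Gordon growth model: P₀ = D₁/(r − g). D₁ = 9.30 × (1 + 0.075) = 9.9975.
P₀ = 9.9975 / (0.1274 − 0.075) = 9.9975 / 0.0524 = 190.7920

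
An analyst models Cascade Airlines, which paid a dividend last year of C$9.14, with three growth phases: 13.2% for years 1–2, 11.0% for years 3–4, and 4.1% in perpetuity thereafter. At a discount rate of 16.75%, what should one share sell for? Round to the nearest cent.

Three-stage DDM. Project D₁…D_4; terminal Gordon value at t=4 with g = 0.041; discount at r = 0.1675.
D_1 = 10.3465
D_2 = 11.7122
D_3 = 13.0006
D_4 = 14.4306
TV_4 = 15.0223/(0.1675−0.041) = 118.7532
P₀ = Σ Dₜ/(1+r)ᵗ + TV_4/(1+r)^4 = 97.3084

C$97.31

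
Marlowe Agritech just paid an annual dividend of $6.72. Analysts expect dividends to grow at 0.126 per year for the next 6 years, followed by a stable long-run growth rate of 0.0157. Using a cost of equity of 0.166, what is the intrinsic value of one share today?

$72.58

Two-stage DDM. Project D₁…D_6 at 0.126, terminal growth 0.0157, discount at r = 0.166.
D_1 = 7.5667
D_2 = 8.5201
D_3 = 9.5937
D_4 = 10.8025
D_5 = 12.1636
D_6 = 13.6962
Terminal value at t=6: TV = D_7/(r−g) = 13.9112/(0.166−0.0157) = 92.5563
P₀ = 7.5667/(1+0.166)^1 + 8.5201/(1+0.166)^2 + 9.5937/(1+0.166)^3 + 10.8025/(1+0.166)^4 + 12.1636/(1+0.166)^5 + 13.6962/(1+0.166)^6 + 92.5563/(1+0.166)^6 = 72.5774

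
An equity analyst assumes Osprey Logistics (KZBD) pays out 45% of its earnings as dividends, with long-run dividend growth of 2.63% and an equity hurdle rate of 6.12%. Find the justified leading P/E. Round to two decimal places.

12.89

Justified leading P/E = b/(r−g) = 0.45/(0.0612−0.0263) = 12.8940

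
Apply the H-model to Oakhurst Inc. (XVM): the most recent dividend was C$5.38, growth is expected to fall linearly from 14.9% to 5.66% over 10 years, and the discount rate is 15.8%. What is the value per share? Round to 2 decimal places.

H-model: P₀ = D₀[(1+g_L) + H(g_S−g_L)]/(r−g_L), with H = 10/2 = 5.
P₀ = 5.38 × [(1+0.0566) + 5×(0.149−0.0566)] / (0.158−0.0566)
   = 5.38 × 1.5186 / 0.1014 = 80.5727

C$80.57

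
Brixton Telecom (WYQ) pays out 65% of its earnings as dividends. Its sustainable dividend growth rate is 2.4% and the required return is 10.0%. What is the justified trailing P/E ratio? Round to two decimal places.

Justified trailing P/E = b(1+g)/(r−g) = 0.65×(1+0.024)/(0.1−0.024) = 8.7579

8.76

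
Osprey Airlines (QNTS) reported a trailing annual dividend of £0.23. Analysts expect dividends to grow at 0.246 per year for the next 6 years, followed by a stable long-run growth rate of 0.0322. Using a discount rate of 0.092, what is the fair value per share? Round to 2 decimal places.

Two-stage DDM. Project D₁…D_6 at 0.246, terminal growth 0.0322, discount at r = 0.092.
D_1 = 0.2866
D_2 = 0.3571
D_3 = 0.4449
D_4 = 0.5544
D_5 = 0.6907
D_6 = 0.8607
Terminal value at t=6: TV = D_7/(r−g) = 0.8884/(0.092−0.0322) = 14.8559
P₀ = 0.2866/(1+0.092)^1 + 0.3571/(1+0.092)^2 + 0.4449/(1+0.092)^3 + 0.5544/(1+0.092)^4 + 0.6907/(1+0.092)^5 + 0.8607/(1+0.092)^6 + 14.8559/(1+0.092)^6 = 11.0070

£11.01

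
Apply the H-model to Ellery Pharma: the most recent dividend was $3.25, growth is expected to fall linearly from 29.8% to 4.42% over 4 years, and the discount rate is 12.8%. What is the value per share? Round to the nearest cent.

$60.18

H-model: P₀ = D₀[(1+g_L) + H(g_S−g_L)]/(r−g_L), with H = 4/2 = 2.
P₀ = 3.25 × [(1+0.0442) + 2×(0.298−0.0442)] / (0.128−0.0442)
   = 3.25 × 1.5518 / 0.0838 = 60.1832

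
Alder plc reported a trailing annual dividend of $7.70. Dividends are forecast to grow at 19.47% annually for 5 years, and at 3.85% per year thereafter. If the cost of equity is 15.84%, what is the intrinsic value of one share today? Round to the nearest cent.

$120.09

Two-stage DDM. Project D₁…D_5 at 0.1947, terminal growth 0.0385, discount at r = 0.1584.
D_1 = 9.1992
D_2 = 10.9903
D_3 = 13.1301
D_4 = 15.6865
D_5 = 18.7407
Terminal value at t=5: TV = D_6/(r−g) = 19.4622/(0.1584−0.0385) = 162.3201
P₀ = 9.1992/(1+0.1584)^1 + 10.9903/(1+0.1584)^2 + 13.1301/(1+0.1584)^3 + 15.6865/(1+0.1584)^4 + 18.7407/(1+0.1584)^5 + 162.3201/(1+0.1584)^5 = 120.0921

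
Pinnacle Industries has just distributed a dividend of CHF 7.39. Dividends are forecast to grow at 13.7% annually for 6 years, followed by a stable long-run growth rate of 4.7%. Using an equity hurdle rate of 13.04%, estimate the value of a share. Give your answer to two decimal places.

CHF 141.33

Two-stage DDM. Project D₁…D_6 at 0.137, terminal growth 0.047, discount at r = 0.1304.
D_1 = 8.4024
D_2 = 9.5536
D_3 = 10.8624
D_4 = 12.3505
D_5 = 14.0426
D_6 = 15.9664
Terminal value at t=6: TV = D_7/(r−g) = 16.7168/(0.1304−0.047) = 200.4416
P₀ = 8.4024/(1+0.1304)^1 + 9.5536/(1+0.1304)^2 + 10.8624/(1+0.1304)^3 + 12.3505/(1+0.1304)^4 + 14.0426/(1+0.1304)^5 + 15.9664/(1+0.1304)^6 + 200.4416/(1+0.1304)^6 = 141.3266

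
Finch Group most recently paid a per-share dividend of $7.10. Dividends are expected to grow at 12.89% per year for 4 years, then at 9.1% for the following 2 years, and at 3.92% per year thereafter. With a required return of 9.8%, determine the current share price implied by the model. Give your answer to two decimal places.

Three-stage DDM. Project D₁…D_6; terminal Gordon value at t=6 with g = 0.0392; discount at r = 0.098.
D_1 = 8.0152
D_2 = 9.0483
D_3 = 10.2147
D_4 = 11.5314
D_5 = 12.5807
D_6 = 13.7255
TV_6 = 14.2636/(0.098−0.0392) = 242.5781
P₀ = Σ Dₜ/(1+r)ᵗ + TV_6/(1+r)^6 = 184.6032

$184.60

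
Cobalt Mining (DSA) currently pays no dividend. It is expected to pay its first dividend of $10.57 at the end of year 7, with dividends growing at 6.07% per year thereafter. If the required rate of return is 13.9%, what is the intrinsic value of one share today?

Deferred-dividend DDM. At t=6 the remaining stream is a growing perpetuity with first payment D_7 = 10.57.
V_6 = D_7/(r−g) = 10.57/(0.139−0.0607) = 134.9936
P₀ = V_6/(1+r)^6 = 134.9936/(1+0.139)^6 = 61.8260

$61.83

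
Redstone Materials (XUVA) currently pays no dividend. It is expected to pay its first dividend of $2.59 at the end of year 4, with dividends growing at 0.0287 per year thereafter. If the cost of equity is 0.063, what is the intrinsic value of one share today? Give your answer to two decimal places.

Deferred-dividend DDM. At t=3 the remaining stream is a growing perpetuity with first payment D_4 = 2.59.
V_3 = D_4/(r−g) = 2.59/(0.063−0.0287) = 75.5102
P₀ = V_3/(1+r)^3 = 75.5102/(1+0.063)^3 = 62.8646

$62.86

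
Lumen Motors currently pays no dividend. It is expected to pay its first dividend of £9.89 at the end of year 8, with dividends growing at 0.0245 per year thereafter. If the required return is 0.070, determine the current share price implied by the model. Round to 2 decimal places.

Deferred-dividend DDM. At t=7 the remaining stream is a growing perpetuity with first payment D_8 = 9.89.
V_7 = D_8/(r−g) = 9.89/(0.07−0.0245) = 217.3626
P₀ = V_7/(1+r)^7 = 217.3626/(1+0.07)^7 = 135.3625

£135.36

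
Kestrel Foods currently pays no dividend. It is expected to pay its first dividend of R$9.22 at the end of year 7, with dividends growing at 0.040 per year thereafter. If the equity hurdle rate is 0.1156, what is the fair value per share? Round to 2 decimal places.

R$63.26

Deferred-dividend DDM. At t=6 the remaining stream is a growing perpetuity with first payment D_7 = 9.22.
V_6 = D_7/(r−g) = 9.22/(0.1156−0.04) = 121.9577
P₀ = V_6/(1+r)^6 = 121.9577/(1+0.1156)^6 = 63.2642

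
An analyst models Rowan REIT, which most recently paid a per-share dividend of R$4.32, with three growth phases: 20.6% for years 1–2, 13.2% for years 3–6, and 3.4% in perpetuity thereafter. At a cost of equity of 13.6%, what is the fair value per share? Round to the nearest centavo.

R$77.42

Three-stage DDM. Project D₁…D_6; terminal Gordon value at t=6 with g = 0.034; discount at r = 0.136.
D_1 = 5.2099
D_2 = 6.2832
D_3 = 7.1125
D_4 = 8.0514
D_5 = 9.1142
D_6 = 10.3173
TV_6 = 10.6680/(0.136−0.034) = 104.5886
P₀ = Σ Dₜ/(1+r)ᵗ + TV_6/(1+r)^6 = 77.4241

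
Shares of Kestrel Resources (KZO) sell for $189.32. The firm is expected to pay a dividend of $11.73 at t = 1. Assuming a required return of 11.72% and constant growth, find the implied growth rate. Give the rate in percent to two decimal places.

From P₀ = D₁/(r − g), the implied growth is g = r − D₁/P₀.
g = 0.1172 − 11.73/189.32 = 0.1172 − 0.06196 = 0.05524

5.52%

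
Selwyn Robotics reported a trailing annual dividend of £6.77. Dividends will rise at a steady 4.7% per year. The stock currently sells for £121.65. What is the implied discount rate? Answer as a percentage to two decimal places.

10.53%

Rearranging the constant-growth DDM: r = D₁/P₀ + g.
D₁ = 6.77 × (1 + 0.047) = 7.0882.
r = 7.0882 / 121.65 + 0.047 = 0.05827 + 0.047 = 0.10527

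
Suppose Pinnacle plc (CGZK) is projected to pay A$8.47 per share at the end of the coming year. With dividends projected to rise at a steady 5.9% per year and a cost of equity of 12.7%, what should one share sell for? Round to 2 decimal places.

A$124.56

Gordon growth model: P₀ = D₁/(r − g), with D₁ = 8.47 given directly.
P₀ = 8.4700 / (0.127 − 0.059) = 8.4700 / 0.068 = 124.5588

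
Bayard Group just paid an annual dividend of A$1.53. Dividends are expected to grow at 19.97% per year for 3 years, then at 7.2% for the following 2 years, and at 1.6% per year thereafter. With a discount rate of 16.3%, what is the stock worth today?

A$17.72

Three-stage DDM. Project D₁…D_5; terminal Gordon value at t=5 with g = 0.016; discount at r = 0.163.
D_1 = 1.8355
D_2 = 2.2021
D_3 = 2.6419
D_4 = 2.8321
D_5 = 3.0360
TV_5 = 3.0846/(0.163−0.016) = 20.9834
P₀ = Σ Dₜ/(1+r)ᵗ + TV_5/(1+r)^5 = 17.7231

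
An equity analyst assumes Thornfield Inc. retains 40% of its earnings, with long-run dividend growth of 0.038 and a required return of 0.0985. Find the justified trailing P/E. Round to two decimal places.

10.29

Payout ratio b = 1 − 0.40 = 0.60.
Justified trailing P/E = b(1+g)/(r−g) = 0.60×(1+0.038)/(0.0985−0.038) = 10.2942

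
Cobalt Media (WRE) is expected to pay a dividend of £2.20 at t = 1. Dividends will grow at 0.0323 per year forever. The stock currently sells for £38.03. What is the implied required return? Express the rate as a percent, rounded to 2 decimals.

Rearranging the constant-growth DDM: r = D₁/P₀ + g.
r = 2.2000 / 38.03 + 0.0323 = 0.05785 + 0.0323 = 0.09015

9.01%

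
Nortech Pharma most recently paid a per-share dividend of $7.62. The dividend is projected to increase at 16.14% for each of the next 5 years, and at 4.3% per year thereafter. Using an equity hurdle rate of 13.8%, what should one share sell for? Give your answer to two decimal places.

Two-stage DDM. Project D₁…D_5 at 0.1614, terminal growth 0.043, discount at r = 0.138.
D_1 = 8.8499
D_2 = 10.2782
D_3 = 11.9371
D_4 = 13.8638
D_5 = 16.1014
Terminal value at t=5: TV = D_6/(r−g) = 16.7938/(0.138−0.043) = 176.7766
P₀ = 8.8499/(1+0.138)^1 + 10.2782/(1+0.138)^2 + 11.9371/(1+0.138)^3 + 13.8638/(1+0.138)^4 + 16.1014/(1+0.138)^5 + 176.7766/(1+0.138)^5 = 133.1376

$133.14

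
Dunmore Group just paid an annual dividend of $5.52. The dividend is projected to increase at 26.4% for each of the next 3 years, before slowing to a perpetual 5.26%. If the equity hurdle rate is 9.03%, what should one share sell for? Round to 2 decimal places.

$262.56

Two-stage DDM. Project D₁…D_3 at 0.264, terminal growth 0.0526, discount at r = 0.0903.
D_1 = 6.9773
D_2 = 8.8193
D_3 = 11.1476
Terminal value at t=3: TV = D_4/(r−g) = 11.7339/(0.0903−0.0526) = 311.2450
P₀ = 6.9773/(1+0.0903)^1 + 8.8193/(1+0.0903)^2 + 11.1476/(1+0.0903)^3 + 311.2450/(1+0.0903)^3 = 262.5591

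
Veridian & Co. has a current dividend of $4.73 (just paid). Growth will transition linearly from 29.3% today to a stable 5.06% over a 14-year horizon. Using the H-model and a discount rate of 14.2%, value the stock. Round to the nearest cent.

H-model: P₀ = D₀[(1+g_L) + H(g_S−g_L)]/(r−g_L), with H = 14/2 = 7.
P₀ = 4.73 × [(1+0.0506) + 7×(0.293−0.0506)] / (0.142−0.0506)
   = 4.73 × 2.7474 / 0.0914 = 142.1795

$142.18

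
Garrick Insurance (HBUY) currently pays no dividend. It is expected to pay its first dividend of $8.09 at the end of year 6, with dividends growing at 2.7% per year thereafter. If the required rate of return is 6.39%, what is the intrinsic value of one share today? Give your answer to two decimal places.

Deferred-dividend DDM. At t=5 the remaining stream is a growing perpetuity with first payment D_6 = 8.09.
V_5 = D_6/(r−g) = 8.09/(0.0639−0.027) = 219.2412
P₀ = V_5/(1+r)^5 = 219.2412/(1+0.0639)^5 = 160.8489

$160.85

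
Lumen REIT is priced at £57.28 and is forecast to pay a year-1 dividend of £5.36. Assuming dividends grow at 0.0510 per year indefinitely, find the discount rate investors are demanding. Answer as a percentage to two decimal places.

Rearranging the constant-growth DDM: r = D₁/P₀ + g.
r = 5.3600 / 57.28 + 0.051 = 0.09358 + 0.051 = 0.14458

14.46%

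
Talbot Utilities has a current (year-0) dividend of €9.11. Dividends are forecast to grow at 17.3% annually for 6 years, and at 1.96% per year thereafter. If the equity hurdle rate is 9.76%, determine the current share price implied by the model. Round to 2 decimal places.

€246.82

Two-stage DDM. Project D₁…D_6 at 0.173, terminal growth 0.0196, discount at r = 0.0976.
D_1 = 10.6860
D_2 = 12.5347
D_3 = 14.7032
D_4 = 17.2469
D_5 = 20.2306
D_6 = 23.7305
Terminal value at t=6: TV = D_7/(r−g) = 24.1956/(0.0976−0.0196) = 310.1999
P₀ = 10.6860/(1+0.0976)^1 + 12.5347/(1+0.0976)^2 + 14.7032/(1+0.0976)^3 + 17.2469/(1+0.0976)^4 + 20.2306/(1+0.0976)^5 + 23.7305/(1+0.0976)^6 + 310.1999/(1+0.0976)^6 = 246.8241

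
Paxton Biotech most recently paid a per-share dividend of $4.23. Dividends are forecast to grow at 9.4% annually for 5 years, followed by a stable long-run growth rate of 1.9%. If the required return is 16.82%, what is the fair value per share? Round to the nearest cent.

Two-stage DDM. Project D₁…D_5 at 0.094, terminal growth 0.019, discount at r = 0.1682.
D_1 = 4.6276
D_2 = 5.0626
D_3 = 5.5385
D_4 = 6.0591
D_5 = 6.6287
Terminal value at t=5: TV = D_6/(r−g) = 6.7546/(0.1682−0.019) = 45.2723
P₀ = 4.6276/(1+0.1682)^1 + 5.0626/(1+0.1682)^2 + 5.5385/(1+0.1682)^3 + 6.0591/(1+0.1682)^4 + 6.6287/(1+0.1682)^5 + 45.2723/(1+0.1682)^5 = 38.2541

$38.25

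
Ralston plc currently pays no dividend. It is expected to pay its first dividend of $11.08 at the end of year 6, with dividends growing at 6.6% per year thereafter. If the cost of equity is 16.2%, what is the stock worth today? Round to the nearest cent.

$54.48

Deferred-dividend DDM. At t=5 the remaining stream is a growing perpetuity with first payment D_6 = 11.08.
V_5 = D_6/(r−g) = 11.08/(0.162−0.066) = 115.4167
P₀ = V_5/(1+r)^5 = 115.4167/(1+0.162)^5 = 54.4801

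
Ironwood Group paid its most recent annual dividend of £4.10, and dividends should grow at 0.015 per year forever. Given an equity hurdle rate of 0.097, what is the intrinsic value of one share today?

£50.75

Gordon growth model: P₀ = D₁/(r − g). D₁ = 4.10 × (1 + 0.015) = 4.1615.
P₀ = 4.1615 / (0.097 − 0.015) = 4.1615 / 0.082 = 50.7500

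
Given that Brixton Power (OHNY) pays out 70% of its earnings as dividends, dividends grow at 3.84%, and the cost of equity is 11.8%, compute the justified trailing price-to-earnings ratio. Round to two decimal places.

9.13

Justified trailing P/E = b(1+g)/(r−g) = 0.70×(1+0.0384)/(0.118−0.0384) = 9.1317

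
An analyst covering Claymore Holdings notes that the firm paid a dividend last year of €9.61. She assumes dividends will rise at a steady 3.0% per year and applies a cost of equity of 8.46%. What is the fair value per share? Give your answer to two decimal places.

€181.29

Gordon growth model: P₀ = D₁/(r − g). D₁ = 9.61 × (1 + 0.03) = 9.8983.
P₀ = 9.8983 / (0.0846 − 0.03) = 9.8983 / 0.0546 = 181.2875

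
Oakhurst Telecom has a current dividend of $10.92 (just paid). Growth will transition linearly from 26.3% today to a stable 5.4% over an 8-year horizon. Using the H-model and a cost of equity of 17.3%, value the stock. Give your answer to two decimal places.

H-model: P₀ = D₀[(1+g_L) + H(g_S−g_L)]/(r−g_L), with H = 8/2 = 4.
P₀ = 10.92 × [(1+0.054) + 4×(0.263−0.054)] / (0.173−0.054)
   = 10.92 × 1.8900 / 0.119 = 173.4353

$173.44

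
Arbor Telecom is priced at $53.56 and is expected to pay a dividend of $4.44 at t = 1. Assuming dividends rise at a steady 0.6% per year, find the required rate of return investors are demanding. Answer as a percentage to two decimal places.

Rearranging the constant-growth DDM: r = D₁/P₀ + g.
r = 4.4400 / 53.56 + 0.006 = 0.08290 + 0.006 = 0.08890

8.89%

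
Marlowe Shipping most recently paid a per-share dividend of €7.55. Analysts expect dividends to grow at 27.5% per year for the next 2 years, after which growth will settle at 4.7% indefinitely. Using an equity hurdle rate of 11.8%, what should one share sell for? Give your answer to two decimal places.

€163.23

Two-stage DDM. Project D₁…D_2 at 0.275, terminal growth 0.047, discount at r = 0.118.
D_1 = 9.6262
D_2 = 12.2735
Terminal value at t=2: TV = D_3/(r−g) = 12.8503/(0.118−0.047) = 180.9904
P₀ = 9.6262/(1+0.118)^1 + 12.2735/(1+0.118)^2 + 180.9904/(1+0.118)^2 = 163.2308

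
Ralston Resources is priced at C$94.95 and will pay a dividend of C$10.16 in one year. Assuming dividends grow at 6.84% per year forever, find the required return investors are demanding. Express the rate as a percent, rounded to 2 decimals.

Rearranging the constant-growth DDM: r = D₁/P₀ + g.
r = 10.1600 / 94.95 + 0.0684 = 0.10700 + 0.0684 = 0.17540

17.54%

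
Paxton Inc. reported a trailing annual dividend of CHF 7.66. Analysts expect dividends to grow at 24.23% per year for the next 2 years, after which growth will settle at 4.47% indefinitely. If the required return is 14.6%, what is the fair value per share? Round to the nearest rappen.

CHF 110.14

Two-stage DDM. Project D₁…D_2 at 0.2423, terminal growth 0.0447, discount at r = 0.146.
D_1 = 9.5160
D_2 = 11.8217
Terminal value at t=2: TV = D_3/(r−g) = 12.3502/(0.146−0.0447) = 121.9169
P₀ = 9.5160/(1+0.146)^1 + 11.8217/(1+0.146)^2 + 121.9169/(1+0.146)^2 = 110.1365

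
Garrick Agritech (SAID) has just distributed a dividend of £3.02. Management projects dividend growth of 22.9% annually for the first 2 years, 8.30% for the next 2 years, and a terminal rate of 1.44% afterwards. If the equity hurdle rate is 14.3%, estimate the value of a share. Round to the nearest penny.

Three-stage DDM. Project D₁…D_4; terminal Gordon value at t=4 with g = 0.0144; discount at r = 0.143.
D_1 = 3.7116
D_2 = 4.5615
D_3 = 4.9401
D_4 = 5.3502
TV_4 = 5.4272/(0.143−0.0144) = 42.2023
P₀ = Σ Dₜ/(1+r)ᵗ + TV_4/(1+r)^4 = 37.9075

£37.91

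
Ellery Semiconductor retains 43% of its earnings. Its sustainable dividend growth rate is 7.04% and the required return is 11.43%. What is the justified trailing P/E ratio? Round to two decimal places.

Payout ratio b = 1 − 0.43 = 0.57.
Justified trailing P/E = b(1+g)/(r−g) = 0.57×(1+0.0704)/(0.1143−0.0704) = 13.8981

13.90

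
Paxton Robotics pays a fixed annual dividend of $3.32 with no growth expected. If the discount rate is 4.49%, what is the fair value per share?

Zero-growth DDM (perpetuity): P₀ = D/r = 3.32 / 0.0449 = 73.9421

$73.94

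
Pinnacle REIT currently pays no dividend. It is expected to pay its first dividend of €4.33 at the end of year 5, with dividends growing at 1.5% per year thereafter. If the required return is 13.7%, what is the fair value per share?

Deferred-dividend DDM. At t=4 the remaining stream is a growing perpetuity with first payment D_5 = 4.33.
V_4 = D_5/(r−g) = 4.33/(0.137−0.015) = 35.4918
P₀ = V_4/(1+r)^4 = 35.4918/(1+0.137)^4 = 21.2367

€21.24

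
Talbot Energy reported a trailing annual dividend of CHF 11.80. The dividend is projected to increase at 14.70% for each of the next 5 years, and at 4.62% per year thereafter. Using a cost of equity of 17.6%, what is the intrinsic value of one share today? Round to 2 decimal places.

Two-stage DDM. Project D₁…D_5 at 0.147, terminal growth 0.0462, discount at r = 0.176.
D_1 = 13.5346
D_2 = 15.5242
D_3 = 17.8062
D_4 = 20.4238
D_5 = 23.4261
Terminal value at t=5: TV = D_6/(r−g) = 24.5083/(0.176−0.0462) = 188.8161
P₀ = 13.5346/(1+0.176)^1 + 15.5242/(1+0.176)^2 + 17.8062/(1+0.176)^3 + 20.4238/(1+0.176)^4 + 23.4261/(1+0.176)^5 + 188.8161/(1+0.176)^5 = 138.7226

CHF 138.72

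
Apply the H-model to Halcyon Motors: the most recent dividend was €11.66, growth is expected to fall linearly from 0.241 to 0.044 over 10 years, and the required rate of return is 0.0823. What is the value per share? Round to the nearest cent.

H-model: P₀ = D₀[(1+g_L) + H(g_S−g_L)]/(r−g_L), with H = 10/2 = 5.
P₀ = 11.66 × [(1+0.044) + 5×(0.241−0.044)] / (0.0823−0.044)
   = 11.66 × 2.0290 / 0.0383 = 617.7060

€617.71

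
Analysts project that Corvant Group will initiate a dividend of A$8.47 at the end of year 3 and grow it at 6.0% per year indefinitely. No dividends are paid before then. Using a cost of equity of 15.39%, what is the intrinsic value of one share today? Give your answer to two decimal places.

A$67.75

Deferred-dividend DDM. At t=2 the remaining stream is a growing perpetuity with first payment D_3 = 8.47.
V_2 = D_3/(r−g) = 8.47/(0.1539−0.06) = 90.2023
P₀ = V_2/(1+r)^2 = 90.2023/(1+0.1539)^2 = 67.7457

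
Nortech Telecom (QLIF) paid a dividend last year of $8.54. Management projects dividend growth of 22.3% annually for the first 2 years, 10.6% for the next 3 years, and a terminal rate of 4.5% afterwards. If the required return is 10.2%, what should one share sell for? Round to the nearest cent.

Three-stage DDM. Project D₁…D_5; terminal Gordon value at t=5 with g = 0.045; discount at r = 0.102.
D_1 = 10.4444
D_2 = 12.7735
D_3 = 14.1275
D_4 = 15.6250
D_5 = 17.2813
TV_5 = 18.0589/(0.102−0.045) = 316.8237
P₀ = Σ Dₜ/(1+r)ᵗ + TV_5/(1+r)^5 = 246.7246

$246.72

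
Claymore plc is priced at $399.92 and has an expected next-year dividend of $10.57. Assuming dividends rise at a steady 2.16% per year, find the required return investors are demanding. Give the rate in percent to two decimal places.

Rearranging the constant-growth DDM: r = D₁/P₀ + g.
r = 10.5700 / 399.92 + 0.0216 = 0.02643 + 0.0216 = 0.04803

4.80%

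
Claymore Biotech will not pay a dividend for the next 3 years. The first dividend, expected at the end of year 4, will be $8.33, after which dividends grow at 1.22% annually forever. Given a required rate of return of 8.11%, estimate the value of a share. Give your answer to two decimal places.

$95.68

Deferred-dividend DDM. At t=3 the remaining stream is a growing perpetuity with first payment D_4 = 8.33.
V_3 = D_4/(r−g) = 8.33/(0.0811−0.0122) = 120.8999
P₀ = V_3/(1+r)^3 = 120.8999/(1+0.0811)^3 = 95.6815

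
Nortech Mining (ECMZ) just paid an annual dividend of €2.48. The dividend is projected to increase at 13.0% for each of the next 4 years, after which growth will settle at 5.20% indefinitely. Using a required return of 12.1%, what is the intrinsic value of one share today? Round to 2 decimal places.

Two-stage DDM. Project D₁…D_4 at 0.13, terminal growth 0.052, discount at r = 0.121.
D_1 = 2.8024
D_2 = 3.1667
D_3 = 3.5784
D_4 = 4.0436
Terminal value at t=4: TV = D_5/(r−g) = 4.2538/(0.121−0.052) = 61.6499
P₀ = 2.8024/(1+0.121)^1 + 3.1667/(1+0.121)^2 + 3.5784/(1+0.121)^3 + 4.0436/(1+0.121)^4 + 61.6499/(1+0.121)^4 = 49.1607

€49.16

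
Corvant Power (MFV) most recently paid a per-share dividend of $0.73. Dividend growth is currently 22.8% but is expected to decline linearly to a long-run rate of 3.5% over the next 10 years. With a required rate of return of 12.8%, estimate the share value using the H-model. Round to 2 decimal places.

H-model: P₀ = D₀[(1+g_L) + H(g_S−g_L)]/(r−g_L), with H = 10/2 = 5.
P₀ = 0.73 × [(1+0.035) + 5×(0.228−0.035)] / (0.128−0.035)
   = 0.73 × 2.0000 / 0.093 = 15.6989

$15.70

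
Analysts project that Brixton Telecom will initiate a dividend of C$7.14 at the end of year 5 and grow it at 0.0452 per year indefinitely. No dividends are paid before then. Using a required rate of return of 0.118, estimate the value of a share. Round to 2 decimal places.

C$62.78

Deferred-dividend DDM. At t=4 the remaining stream is a growing perpetuity with first payment D_5 = 7.14.
V_4 = D_5/(r−g) = 7.14/(0.118−0.0452) = 98.0769
P₀ = V_4/(1+r)^4 = 98.0769/(1+0.118)^4 = 62.7769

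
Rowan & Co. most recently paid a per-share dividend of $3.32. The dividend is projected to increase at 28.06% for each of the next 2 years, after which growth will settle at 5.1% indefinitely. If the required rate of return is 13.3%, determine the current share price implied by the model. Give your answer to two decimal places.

$62.36

Two-stage DDM. Project D₁…D_2 at 0.2806, terminal growth 0.051, discount at r = 0.133.
D_1 = 4.2516
D_2 = 5.4446
Terminal value at t=2: TV = D_3/(r−g) = 5.7223/(0.133−0.051) = 69.7837
P₀ = 4.2516/(1+0.133)^1 + 5.4446/(1+0.133)^2 + 69.7837/(1+0.133)^2 = 62.3557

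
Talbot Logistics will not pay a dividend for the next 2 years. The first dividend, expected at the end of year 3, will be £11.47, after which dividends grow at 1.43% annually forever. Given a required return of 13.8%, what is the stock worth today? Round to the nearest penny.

Deferred-dividend DDM. At t=2 the remaining stream is a growing perpetuity with first payment D_3 = 11.47.
V_2 = D_3/(r−g) = 11.47/(0.138−0.0143) = 92.7243
P₀ = V_2/(1+r)^2 = 92.7243/(1+0.138)^2 = 71.5994

£71.60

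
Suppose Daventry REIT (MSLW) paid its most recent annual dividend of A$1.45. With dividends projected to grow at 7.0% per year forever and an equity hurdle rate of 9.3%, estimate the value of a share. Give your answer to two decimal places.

Gordon growth model: P₀ = D₁/(r − g). D₁ = 1.45 × (1 + 0.07) = 1.5515.
P₀ = 1.5515 / (0.093 − 0.07) = 1.5515 / 0.023 = 67.4565

A$67.46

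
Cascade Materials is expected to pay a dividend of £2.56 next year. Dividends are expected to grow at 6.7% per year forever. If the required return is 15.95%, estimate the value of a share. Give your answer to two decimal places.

£27.68

Gordon growth model: P₀ = D₁/(r − g), with D₁ = 2.56 given directly.
P₀ = 2.5600 / (0.1595 − 0.067) = 2.5600 / 0.0925 = 27.6757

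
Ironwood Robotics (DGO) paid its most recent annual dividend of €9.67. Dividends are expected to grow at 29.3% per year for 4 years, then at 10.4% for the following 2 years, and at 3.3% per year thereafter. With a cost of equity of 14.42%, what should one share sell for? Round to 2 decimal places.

Three-stage DDM. Project D₁…D_6; terminal Gordon value at t=6 with g = 0.033; discount at r = 0.1442.
D_1 = 12.5033
D_2 = 16.1668
D_3 = 20.9036
D_4 = 27.0284
D_5 = 29.8394
D_6 = 32.9427
TV_6 = 34.0298/(0.1442−0.033) = 306.0231
P₀ = Σ Dₜ/(1+r)ᵗ + TV_6/(1+r)^6 = 219.2735

€219.27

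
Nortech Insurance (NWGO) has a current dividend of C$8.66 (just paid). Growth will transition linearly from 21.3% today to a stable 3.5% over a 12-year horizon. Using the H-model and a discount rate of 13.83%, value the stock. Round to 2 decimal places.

H-model: P₀ = D₀[(1+g_L) + H(g_S−g_L)]/(r−g_L), with H = 12/2 = 6.
P₀ = 8.66 × [(1+0.035) + 6×(0.213−0.035)] / (0.1383−0.035)
   = 8.66 × 2.1030 / 0.1033 = 176.3018

C$176.30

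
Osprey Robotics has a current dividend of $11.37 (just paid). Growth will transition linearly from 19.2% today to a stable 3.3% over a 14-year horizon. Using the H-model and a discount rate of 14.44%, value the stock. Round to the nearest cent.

H-model: P₀ = D₀[(1+g_L) + H(g_S−g_L)]/(r−g_L), with H = 14/2 = 7.
P₀ = 11.37 × [(1+0.033) + 7×(0.192−0.033)] / (0.1444−0.033)
   = 11.37 × 2.1460 / 0.1114 = 219.0307

$219.03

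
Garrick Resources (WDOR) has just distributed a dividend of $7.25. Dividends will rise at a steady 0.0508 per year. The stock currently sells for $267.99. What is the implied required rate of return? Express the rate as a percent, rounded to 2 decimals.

7.92%

Rearranging the constant-growth DDM: r = D₁/P₀ + g.
D₁ = 7.25 × (1 + 0.0508) = 7.6183.
r = 7.6183 / 267.99 + 0.0508 = 0.02843 + 0.0508 = 0.07923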